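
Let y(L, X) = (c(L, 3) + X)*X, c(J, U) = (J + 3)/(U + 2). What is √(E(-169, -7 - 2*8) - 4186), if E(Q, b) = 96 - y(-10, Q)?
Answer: I*√822190/5 ≈ 181.35*I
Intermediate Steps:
c(J, U) = (3 + J)/(2 + U)
y(L, X) = X*(⅗ + X + L/5) (y(L, X) = ((3 + L)/(2 + 3) + X)*X = ((3 + L)/5 + X)*X = ((⅗ + L/5) + X)*X = (⅗ + X + L/5)*X = X*(⅗ + X + L/5))
E(Q, b) = 96 - Q*(-7 + 5*Q)/5 (E(Q, b) = 96 - Q*(3 - 10 + 5*Q)/5 = 96 - Q*(-7 + 5*Q)/5)
√(E(-169, -7 - 2*8) - 4186) = √((96 - ⅕*(-169)*(-7 + 5*(-169))) - 4186) = √((96 - ⅕*(-169)*(-7 - 845)) - 4186) = √((96 - ⅕*(-169)*(-852)) - 4186) = √((96 - 143988/5) - 4186) = √(-143508/5 - 4186) = √(-164438/5) = I*√822190/5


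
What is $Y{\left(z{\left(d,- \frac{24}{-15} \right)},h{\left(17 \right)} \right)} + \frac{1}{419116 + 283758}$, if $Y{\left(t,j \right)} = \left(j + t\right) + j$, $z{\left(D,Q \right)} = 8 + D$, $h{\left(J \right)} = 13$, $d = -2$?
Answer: $\frac{22491969}{702874} \approx 32.0$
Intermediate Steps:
$Y{\left(t,j \right)} = t + 2 j$
$Y{\left(z{\left(d,- \frac{24}{-15} \right)},h{\left(17 \right)} \right)} + \frac{1}{419116 + 283758} = \left(\left(8 - 2\right) + 2 \cdot 13\right) + \frac{1}{419116 + 283758} = \left(6 + 26\right) + \frac{1}{702874} = 32 + \frac{1}{702874} = \frac{22491969}{702874}$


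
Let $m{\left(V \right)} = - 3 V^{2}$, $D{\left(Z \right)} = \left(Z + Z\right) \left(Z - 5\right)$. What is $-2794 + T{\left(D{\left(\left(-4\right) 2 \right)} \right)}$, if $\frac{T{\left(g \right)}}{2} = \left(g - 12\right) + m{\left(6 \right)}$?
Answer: $-2618$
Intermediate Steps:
$D{\left(Z \right)} = 2 Z \left(-5 + Z\right)$
$T{\left(g \right)} = -240 + 2 g$ ($T{\left(g \right)} = 2 \left(\left(g - 12\right) - 3 \cdot 6^{2}\right) = 2 \left(\left(-12 + g\right) - 108\right) = 2 \left(-120 + g\right) = -240 + 2 g$)
$-2794 + T{\left(D{\left(\left(-4\right) 2 \right)} \right)} = -2794 - \left(240 - 2 \cdot 2 \left(\left(-4\right) 2\right) \left(-5 - 8\right)\right) = -2794 - \left(240 - 2 \cdot 2 \left(-8\right) \left(-5 - 8\right)\right) = -2794 - \left(240 - 2 \cdot 2 \left(-8\right) \left(-13\right)\right) = -2794 + \left(-240 + 2 \cdot 208\right) = -2794 + \left(-240 + 416\right) = -2794 + 176 = -2618$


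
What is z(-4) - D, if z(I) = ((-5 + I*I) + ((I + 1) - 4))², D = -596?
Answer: 612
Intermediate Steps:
z(I) = (-8 + I + I²)² (z(I) = ((-5 + I²) + ((1 + I) - 4))² = ((-5 + I²) + (-3 + I))² = (-8 + I + I²)²)
z(-4) - D = (-8 - 4 + (-4)²)² - 1*(-596) = (-8 - 4 + 16)² + 596 = 4² + 596 = 16 + 596 = 612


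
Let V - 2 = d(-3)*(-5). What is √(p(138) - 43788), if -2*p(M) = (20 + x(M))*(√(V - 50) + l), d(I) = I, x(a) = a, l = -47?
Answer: √(-40075 - 79*I*√33) ≈ 1.133 - 200.19*I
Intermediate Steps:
V = 17 (V = 2 - 3*(-5) = 2 + 15 = 17)
p(M) = -(-47 + I*√33)*(20 + M)/2 (p(M) = -(20 + M)*(√(17 - 50) - 47)/2 = -(20 + M)*(√(-33) - 47)/2 = -(20 + M)*(I*√33 - 47)/2 = -(20 + M)*(-47 + I*√33)/2 = -(-47 + I*√33)*(20 + M)/2)
√(p(138) - 43788) = √((470 + (47/2)*138 - 10*I*√33 - ½*I*138*√33) - 43788) = √((470 + 3243 - 10*I*√33 - 69*I*√33) - 43788) = √((3713 - 79*I*√33) - 43788) = √(-40075 - 79*I*√33)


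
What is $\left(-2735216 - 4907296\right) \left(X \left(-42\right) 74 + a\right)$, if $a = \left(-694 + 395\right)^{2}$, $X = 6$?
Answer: $-540730651536$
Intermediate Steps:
$a = 89401$ ($a = \left(-299\right)^{2} = 89401$)
$\left(-2735216 - 4907296\right) \left(X \left(-42\right) 74 + a\right) = \left(-2735216 - 4907296\right) \left(6 \left(-42\right) 74 + 89401\right) = - 7642512 \left(\left(-252\right) 74 + 89401\right) = - 7642512 \left(-18648 + 89401\right) = \left(-7642512\right) 70753 = -540730651536$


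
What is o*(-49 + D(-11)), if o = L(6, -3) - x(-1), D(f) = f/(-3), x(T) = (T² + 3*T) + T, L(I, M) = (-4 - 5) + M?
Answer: 408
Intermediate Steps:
L(I, M) = -9 + M
x(T) = T² + 4*T
D(f) = -f/3 (D(f) = f*(-⅓) = -f/3)
o = -9 (o = (-9 - 3) - (-1)*(4 - 1) = -12 - (-1)*3 = -12 - 1*(-3) = -12 + 3 = -9)
o*(-49 + D(-11)) = -9*(-49 - ⅓*(-11)) = -9*(-49 + 11/3) = -9*(-136/3) = 408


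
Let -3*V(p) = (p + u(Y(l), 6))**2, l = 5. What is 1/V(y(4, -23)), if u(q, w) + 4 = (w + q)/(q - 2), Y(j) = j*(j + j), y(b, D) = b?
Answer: -108/49 ≈ -2.2041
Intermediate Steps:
Y(j) = 2*j**2 (Y(j) = j*(2*j) = 2*j**2)
u(q, w) = -4 + (q + w)/(-2 + q) (u(q, w) = -4 + (w + q)/(q - 2) = -4 + (q + w)/(-2 + q))
V(p) = -(-17/6 + p)**2/3 (V(p) = -(p + (8 + 6 - 6*5**2)/(-2 + 2*5**2))**2/3 = -(p + (8 + 6 - 6*25)/(-2 + 2*25))**2/3 = -(p + (8 + 6 - 3*50)/(-2 + 50))**2/3 = -(p + (8 + 6 - 150)/48)**2/3 = -(p + (1/48)*(-136))**2/3 = -(p - 17/6)**2/3 = -(-17/6 + p)**2/3)
1/V(y(4, -23)) = 1/(-(-17 + 6*4)**2/108) = 1/(-(-17 + 24)**2/108) = 1/(-1/108*7**2) = 1/(-1/108*49) = 1/(-49/108) = -108/49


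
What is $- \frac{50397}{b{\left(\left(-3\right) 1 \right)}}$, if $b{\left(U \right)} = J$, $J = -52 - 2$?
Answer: $\frac{16799}{18} \approx 933.28$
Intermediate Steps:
$J = -54$
$b{\left(U \right)} = -54$
$- \frac{50397}{b{\left(\left(-3\right) 1 \right)}} = - \frac{50397}{-54} = \left(-50397\right) \left(- \frac{1}{54}\right) = \frac{16799}{18}$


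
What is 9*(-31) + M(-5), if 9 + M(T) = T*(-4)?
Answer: -268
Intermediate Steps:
M(T) = -9 - 4*T (M(T) = -9 + T*(-4) = -9 - 4*T)
9*(-31) + M(-5) = 9*(-31) + (-9 - 4*(-5)) = -279 + (-9 + 20) = -279 + 11 = -268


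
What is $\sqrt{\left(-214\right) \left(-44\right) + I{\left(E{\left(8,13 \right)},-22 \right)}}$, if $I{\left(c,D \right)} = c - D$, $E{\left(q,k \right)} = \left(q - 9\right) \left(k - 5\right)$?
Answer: $\sqrt{9430} \approx 97.108$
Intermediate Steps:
$E{\left(q,k \right)} = \left(-9 + q\right) \left(-5 + k\right)$
$\sqrt{\left(-214\right) \left(-44\right) + I{\left(E{\left(8,13 \right)},-22 \right)}} = \sqrt{\left(-214\right) \left(-44\right) + \left(\left(45 - 117 - 40 + 13 \cdot 8\right) - -22\right)} = \sqrt{9416 + \left(\left(45 - 117 - 40 + 104\right) + 22\right)} = \sqrt{9416 + \left(-8 + 22\right)} = \sqrt{9416 + 14} = \sqrt{9430}$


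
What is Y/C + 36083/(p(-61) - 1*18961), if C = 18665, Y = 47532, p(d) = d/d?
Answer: 9108701/14155536 ≈ 0.64347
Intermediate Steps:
p(d) = 1
Y/C + 36083/(p(-61) - 1*18961) = 47532/18665 + 36083/(1 - 1*18961) = 47532*(1/18665) + 36083/(1 - 18961) = 47532/18665 + 36083/(-18960) = 47532/18665 + 36083*(-1/18960) = 47532/18665 - 36083/18960 = 9108701/14155536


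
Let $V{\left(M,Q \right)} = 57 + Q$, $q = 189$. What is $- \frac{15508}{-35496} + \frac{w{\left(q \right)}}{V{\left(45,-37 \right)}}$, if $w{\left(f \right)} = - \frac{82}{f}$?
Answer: $\frac{193436}{465885} \approx 0.4152$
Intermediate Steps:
$- \frac{15508}{-35496} + \frac{w{\left(q \right)}}{V{\left(45,-37 \right)}} = - \frac{15508}{-35496} + \frac{\left(-82\right) \frac{1}{189}}{57 - 37} = \left(-15508\right) \left(- \frac{1}{35496}\right) + \frac{\left(-82\right) \frac{1}{189}}{20} = \frac{3877}{8874} - \frac{41}{1890} = \frac{193436}{465885}$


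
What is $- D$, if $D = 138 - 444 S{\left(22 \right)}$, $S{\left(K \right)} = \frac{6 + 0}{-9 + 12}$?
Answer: $750$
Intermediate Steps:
$S{\left(K \right)} = 2$ ($S{\left(K \right)} = \frac{6}{3} = 6 \cdot \frac{1}{3} = 2$)
$D = -750$ ($D = 138 - 888 = -750$)
$- D = \left(-1\right) \left(-750\right) = 750$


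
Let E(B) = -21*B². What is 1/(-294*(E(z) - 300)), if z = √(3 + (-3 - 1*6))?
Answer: 1/51156 ≈ 1.9548e-5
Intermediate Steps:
z = I*√6 (z = √(3 + (-3 - 6)) = √(3 - 9) = √(-6) = I*√6 ≈ 2.4495*I)
1/(-294*(E(z) - 300)) = 1/(-294*(-21*(I*√6)² - 300)) = 1/(-294*(-21*(-6) - 300)) = 1/(-294*(126 - 300)) = 1/(-294*(-174)) = 1/51156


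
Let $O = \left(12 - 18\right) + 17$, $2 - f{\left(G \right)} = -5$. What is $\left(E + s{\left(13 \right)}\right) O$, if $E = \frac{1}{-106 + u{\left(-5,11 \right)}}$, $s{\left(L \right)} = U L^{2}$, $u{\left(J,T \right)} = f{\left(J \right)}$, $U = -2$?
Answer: $- \frac{33463}{9} \approx -3718.1$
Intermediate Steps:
$f{\left(G \right)} = 7$ ($f{\left(G \right)} = 2 - -5 = 2 + 5 = 7$)
$O = 11$ ($O = -6 + 17 = 11$)
$u{\left(J,T \right)} = 7$
$s{\left(L \right)} = - 2 L^{2}$
$E = - \frac{1}{99}$ ($E = \frac{1}{-106 + 7} = \frac{1}{-99} = - \frac{1}{99} \approx -0.010101$)
$\left(E + s{\left(13 \right)}\right) O = \left(- \frac{1}{99} - 2 \cdot 13^{2}\right) 11 = \left(- \frac{1}{99} - 338\right) 11 = \left(- \frac{33463}{99}\right) 11 = - \frac{33463}{9}$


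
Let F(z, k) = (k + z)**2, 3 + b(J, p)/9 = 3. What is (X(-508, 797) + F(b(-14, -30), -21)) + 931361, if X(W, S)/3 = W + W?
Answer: 928754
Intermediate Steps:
b(J, p) = 0 (b(J, p) = -27 + 9*3 = -27 + 27 = 0)
X(W, S) = 6*W (X(W, S) = 3*(W + W) = 3*(2*W) = 6*W)
(X(-508, 797) + F(b(-14, -30), -21)) + 931361 = (6*(-508) + (-21 + 0)**2) + 931361 = (-3048 + (-21)**2) + 931361 = (-3048 + 441) + 931361 = -2607 + 931361 = 928754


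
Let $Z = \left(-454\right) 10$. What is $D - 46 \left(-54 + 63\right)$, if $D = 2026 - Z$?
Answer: $6152$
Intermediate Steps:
$Z = -4540$
$D = 6566$ ($D = 2026 - -4540 = 2026 + 4540 = 6566$)
$D - 46 \left(-54 + 63\right) = 6566 - 46 \left(-54 + 63\right) = 6566 - 414 = 6152$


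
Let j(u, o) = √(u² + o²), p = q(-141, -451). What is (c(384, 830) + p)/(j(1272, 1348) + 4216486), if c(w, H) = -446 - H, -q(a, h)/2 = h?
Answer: -394241441/4444687688277 + 374*√214693/4444687688277 ≈ -8.8661e-5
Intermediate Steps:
q(a, h) = -2*h
p = 902 (p = -2*(-451) = 902)
j(u, o) = √(o² + u²)
(c(384, 830) + p)/(j(1272, 1348) + 4216486) = ((-446 - 1*830) + 902)/(√(1348² + 1272²) + 4216486) = ((-446 - 830) + 902)/(√(1817104 + 1617984) + 4216486) = (-1276 + 902)/(√3435088 + 4216486) = -374/(4*√214693 + 4216486) = -374/(4216486 + 4*√214693)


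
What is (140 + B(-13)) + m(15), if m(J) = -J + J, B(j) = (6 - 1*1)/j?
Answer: 1815/13 ≈ 139.62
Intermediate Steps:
B(j) = 5/j (B(j) = (6 - 1)/j = 5/j)
m(J) = 0
(140 + B(-13)) + m(15) = (140 + 5/(-13)) + 0 = (140 + 5*(-1/13)) + 0 = (140 - 5/13) + 0 = 1815/13 + 0 = 1815/13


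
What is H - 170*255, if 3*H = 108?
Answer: -43314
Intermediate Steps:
H = 36 (H = (⅓)*108 = 36)
H - 170*255 = 36 - 170*255 = 36 - 43350 = -43314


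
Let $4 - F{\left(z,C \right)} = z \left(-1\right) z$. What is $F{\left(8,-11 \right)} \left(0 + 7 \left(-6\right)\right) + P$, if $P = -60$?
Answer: $-2916$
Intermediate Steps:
$F{\left(z,C \right)} = 4 + z^{2}$ ($F{\left(z,C \right)} = 4 - z \left(-1\right) z = 4 - - z z = 4 - - z^{2} = 4 + z^{2}$)
$F{\left(8,-11 \right)} \left(0 + 7 \left(-6\right)\right) + P = \left(4 + 8^{2}\right) \left(0 + 7 \left(-6\right)\right) - 60 = \left(4 + 64\right) \left(0 - 42\right) - 60 = 68 \left(-42\right) - 60 = -2856 - 60 = -2916$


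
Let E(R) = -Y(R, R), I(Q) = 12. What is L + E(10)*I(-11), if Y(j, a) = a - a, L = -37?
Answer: -37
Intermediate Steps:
Y(j, a) = 0
E(R) = 0 (E(R) = -1*0 = 0)
L + E(10)*I(-11) = -37 + 0*12 = -37 + 0 = -37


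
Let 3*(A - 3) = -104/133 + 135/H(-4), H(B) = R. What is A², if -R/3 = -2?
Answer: 66765241/636804 ≈ 104.84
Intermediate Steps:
R = 6 (R = -3*(-2) = 6)
H(B) = 6
A = 8171/798 (A = 3 + (-104/133 + 135/6)/3 = 3 + (-104*1/133 + 135*(⅙))/3 = 3 + (-104/133 + 45/2)/3 = 3 + (⅓)*(5777/266) = 3 + 5777/798 = 8171/798 ≈ 10.239)
A² = (8171/798)² = 66765241/636804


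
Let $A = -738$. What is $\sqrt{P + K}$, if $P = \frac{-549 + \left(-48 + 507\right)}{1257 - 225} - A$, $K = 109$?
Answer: $\frac{\sqrt{6263767}}{86} \approx 29.102$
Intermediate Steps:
$P = \frac{126921}{172}$ ($P = \frac{-549 + \left(-48 + 507\right)}{1257 - 225} - -738 = \frac{-549 + 459}{1032} + 738 = \left(-90\right) \frac{1}{1032} + 738 = - \frac{15}{172} + 738 = \frac{126921}{172} \approx 737.91$)
$\sqrt{P + K} = \sqrt{\frac{126921}{172} + 109} = \sqrt{\frac{145669}{172}} = \frac{\sqrt{6263767}}{86}$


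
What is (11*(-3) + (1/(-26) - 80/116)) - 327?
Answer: -271989/754 ≈ -360.73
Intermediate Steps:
(11*(-3) + (1/(-26) - 80/116)) - 327 = (-33 + (1*(-1/26) - 80*1/116)) - 327 = (-33 + (-1/26 - 20/29)) - 327 = (-33 - 549/754) - 327 = -25431/754 - 327 = -271989/754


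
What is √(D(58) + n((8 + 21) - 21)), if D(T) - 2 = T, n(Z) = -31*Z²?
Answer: 2*I*√481 ≈ 43.863*I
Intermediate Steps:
D(T) = 2 + T
√(D(58) + n((8 + 21) - 21)) = √((2 + 58) - 31*((8 + 21) - 21)²) = √(60 - 31*(29 - 21)²) = √(60 - 31*8²) = √(60 - 31*64) = √(60 - 1984) = √(-1924) = 2*I*√481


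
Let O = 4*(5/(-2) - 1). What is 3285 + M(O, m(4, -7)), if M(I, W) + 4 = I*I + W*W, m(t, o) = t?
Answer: 3493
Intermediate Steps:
O = -14 (O = 4*(5*(-½) - 1) = 4*(-5/2 - 1) = 4*(-7/2) = -14)
M(I, W) = -4 + I² + W² (M(I, W) = -4 + (I*I + W*W) = -4 + (I² + W²) = -4 + I² + W²)
3285 + M(O, m(4, -7)) = 3285 + (-4 + (-14)² + 4²) = 3285 + (-4 + 196 + 16) = 3285 + 208 = 3493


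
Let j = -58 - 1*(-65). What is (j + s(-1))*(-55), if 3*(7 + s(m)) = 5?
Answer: -275/3 ≈ -91.667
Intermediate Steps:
s(m) = -16/3 (s(m) = -7 + (⅓)*5 = -7 + 5/3 = -16/3)
j = 7 (j = -58 + 65 = 7)
(j + s(-1))*(-55) = (7 - 16/3)*(-55) = (5/3)*(-55) = -275/3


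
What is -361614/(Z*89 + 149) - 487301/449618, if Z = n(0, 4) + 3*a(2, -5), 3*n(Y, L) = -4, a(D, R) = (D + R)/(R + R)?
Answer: -4879259331773/1489584434 ≈ -3275.6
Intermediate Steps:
a(D, R) = (D + R)/(2*R) (a(D, R) = (D + R)/((2*R)) = (D + R)*(1/(2*R)) = (D + R)/(2*R))
n(Y, L) = -4/3 (n(Y, L) = (⅓)*(-4) = -4/3)
Z = -13/30 (Z = -4/3 + 3*((½)*(2 - 5)/(-5)) = -4/3 + 3*((½)*(-⅕)*(-3)) = -4/3 + 3*(3/10) = -4/3 + 9/10 = -13/30 ≈ -0.43333)
-361614/(Z*89 + 149) - 487301/449618 = -361614/(-13/30*89 + 149) - 487301/449618 = -361614/(-1157/30 + 149) - 487301*1/449618 = -361614/3313/30 - 487301/449618 = -361614*30/3313 - 487301/449618 = -10848420/3313 - 487301/449618 = -4879259331773/1489584434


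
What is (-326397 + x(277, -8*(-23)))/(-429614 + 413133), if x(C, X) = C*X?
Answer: 275429/16481 ≈ 16.712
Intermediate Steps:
(-326397 + x(277, -8*(-23)))/(-429614 + 413133) = (-326397 + 277*(-8*(-23)))/(-429614 + 413133) = (-326397 + 277*184)/(-16481) = (-326397 + 50968)*(-1/16481) = -275429*(-1/16481) = 275429/16481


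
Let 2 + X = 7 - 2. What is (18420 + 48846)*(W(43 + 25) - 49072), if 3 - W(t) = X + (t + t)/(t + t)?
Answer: -3300944418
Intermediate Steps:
X = 3 (X = -2 + (7 - 2) = -2 + 5 = 3)
W(t) = -1 (W(t) = 3 - (3 + (t + t)/(t + t)) = 3 - (3 + (2*t)/((2*t))) = 3 - (3 + (2*t)*(1/(2*t))) = 3 - (3 + 1) = 3 - 1*4 = 3 - 4 = -1)
(18420 + 48846)*(W(43 + 25) - 49072) = (18420 + 48846)*(-1 - 49072) = 67266*(-49073) = -3300944418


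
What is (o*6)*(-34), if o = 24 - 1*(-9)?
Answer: -6732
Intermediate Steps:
o = 33 (o = 24 + 9 = 33)
(o*6)*(-34) = (33*6)*(-34) = 198*(-34) = -6732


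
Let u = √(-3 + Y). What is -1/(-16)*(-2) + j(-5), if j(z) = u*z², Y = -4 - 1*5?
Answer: -⅛ + 50*I*√3 ≈ -0.125 + 86.603*I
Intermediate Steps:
Y = -9 (Y = -4 - 5 = -9)
u = 2*I*√3 (u = √(-3 - 9) = √(-12) = 2*I*√3 ≈ 3.4641*I)
j(z) = 2*I*√3*z² (j(z) = (2*I*√3)*z² = 2*I*√3*z²)
-1/(-16)*(-2) + j(-5) = -1/(-16)*(-2) + 2*I*√3*(-5)² = -1*(-1/16)*(-2) + 2*I*√3*25 = (1/16)*(-2) + 50*I*√3 = -⅛ + 50*I*√3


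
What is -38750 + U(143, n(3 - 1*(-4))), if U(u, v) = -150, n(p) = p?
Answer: -38900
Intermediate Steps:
-38750 + U(143, n(3 - 1*(-4))) = -38750 - 150 = -38900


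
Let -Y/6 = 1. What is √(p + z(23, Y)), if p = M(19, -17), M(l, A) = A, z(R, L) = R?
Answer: √6 ≈ 2.4495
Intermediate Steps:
Y = -6 (Y = -6*1 = -6)
p = -17
√(p + z(23, Y)) = √(-17 + 23) = √6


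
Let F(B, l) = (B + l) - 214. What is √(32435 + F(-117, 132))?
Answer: 2*√8059 ≈ 179.54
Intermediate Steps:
F(B, l) = -214 + B + l
√(32435 + F(-117, 132)) = √(32435 + (-214 - 117 + 132)) = √(32435 - 199) = √32236 = 2*√8059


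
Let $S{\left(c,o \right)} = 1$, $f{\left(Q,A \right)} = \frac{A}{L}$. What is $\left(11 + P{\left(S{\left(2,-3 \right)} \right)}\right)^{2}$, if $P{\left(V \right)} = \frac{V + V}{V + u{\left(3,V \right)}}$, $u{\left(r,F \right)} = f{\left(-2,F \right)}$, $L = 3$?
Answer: $\frac{625}{4} \approx 156.25$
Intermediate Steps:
$f{\left(Q,A \right)} = \frac{A}{3}$
$u{\left(r,F \right)} = \frac{F}{3}$
$P{\left(V \right)} = \frac{3}{2}$ ($P{\left(V \right)} = \frac{V + V}{V + \frac{V}{3}} = \frac{2 V}{\frac{4}{3} V} = 2 V \frac{3}{4 V} = \frac{3}{2}$)
$\left(11 + P{\left(S{\left(2,-3 \right)} \right)}\right)^{2} = \left(11 + \frac{3}{2}\right)^{2} = \left(\frac{25}{2}\right)^{2} = \frac{625}{4}$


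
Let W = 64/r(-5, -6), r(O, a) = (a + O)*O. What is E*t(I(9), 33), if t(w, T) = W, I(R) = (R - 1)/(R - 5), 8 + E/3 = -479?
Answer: -93504/55 ≈ -1700.1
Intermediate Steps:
E = -1461 (E = -24 + 3*(-479) = -24 - 1437 = -1461)
r(O, a) = O*(O + a) (r(O, a) = (O + a)*O = O*(O + a))
I(R) = (-1 + R)/(-5 + R)
W = 64/55 (W = 64/((-5*(-5 - 6))) = 64/((-5*(-11))) = 64/55 ≈ 1.1636)
t(w, T) = 64/55
E*t(I(9), 33) = -1461*64/55 = -93504/55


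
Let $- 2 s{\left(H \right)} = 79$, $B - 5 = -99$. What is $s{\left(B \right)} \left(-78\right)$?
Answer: $3081$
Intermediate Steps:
$B = -94$ ($B = 5 - 99 = -94$)
$s{\left(H \right)} = - \frac{79}{2}$ ($s{\left(H \right)} = \left(- \frac{1}{2}\right) 79 = - \frac{79}{2}$)
$s{\left(B \right)} \left(-78\right) = \left(- \frac{79}{2}\right) \left(-78\right) = 3081$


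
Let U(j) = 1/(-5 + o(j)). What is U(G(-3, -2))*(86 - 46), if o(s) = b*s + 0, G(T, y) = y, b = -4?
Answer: 40/3 ≈ 13.333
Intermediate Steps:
o(s) = -4*s (o(s) = -4*s + 0 = -4*s)
U(j) = 1/(-5 - 4*j)
U(G(-3, -2))*(86 - 46) = (-1/(5 + 4*(-2)))*(86 - 46) = -1/(5 - 8)*40 = -1/(-3)*40 = -1*(-1/3)*40 = (1/3)*40 = 40/3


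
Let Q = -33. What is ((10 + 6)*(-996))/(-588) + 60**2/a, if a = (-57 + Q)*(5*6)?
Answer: 3788/147 ≈ 25.769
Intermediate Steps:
a = -2700 (a = (-57 - 33)*(5*6) = -90*30 = -2700)
((10 + 6)*(-996))/(-588) + 60**2/a = ((10 + 6)*(-996))/(-588) + 60**2/(-2700) = (16*(-996))*(-1/588) + 3600*(-1/2700) = -15936*(-1/588) - 4/3 = 1328/49 - 4/3 = 3788/147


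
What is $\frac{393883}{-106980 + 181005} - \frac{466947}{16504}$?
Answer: $- \frac{4009300949}{174529800} \approx -22.972$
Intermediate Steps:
$\frac{393883}{-106980 + 181005} - \frac{466947}{16504} = \frac{393883}{74025} - \frac{466947}{16504} = 393883 \cdot \frac{1}{74025} - \frac{466947}{16504} = \frac{56269}{10575} - \frac{466947}{16504} = - \frac{4009300949}{174529800}$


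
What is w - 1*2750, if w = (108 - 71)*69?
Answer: -197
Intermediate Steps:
w = 2553 (w = 37*69 = 2553)
w - 1*2750 = 2553 - 1*2750 = 2553 - 2750 = -197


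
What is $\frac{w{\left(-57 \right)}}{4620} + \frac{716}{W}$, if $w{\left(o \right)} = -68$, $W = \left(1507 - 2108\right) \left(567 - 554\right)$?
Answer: $- \frac{959801}{9024015} \approx -0.10636$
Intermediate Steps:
$W = -7813$ ($W = \left(-601\right) 13 = -7813$)
$\frac{w{\left(-57 \right)}}{4620} + \frac{716}{W} = - \frac{68}{4620} + \frac{716}{-7813} = \left(-68\right) \frac{1}{4620} + 716 \left(- \frac{1}{7813}\right) = - \frac{17}{1155} - \frac{716}{7813} = - \frac{959801}{9024015}$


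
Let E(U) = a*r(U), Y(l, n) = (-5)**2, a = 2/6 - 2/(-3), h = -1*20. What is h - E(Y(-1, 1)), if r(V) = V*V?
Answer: -645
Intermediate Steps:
h = -20
r(V) = V**2
a = 1 (a = 2*(1/6) - 2*(-1/3) = 1/3 + 2/3 = 1)
Y(l, n) = 25
E(U) = U**2 (E(U) = 1*U**2 = U**2)
h - E(Y(-1, 1)) = -20 - 1*25**2 = -20 - 1*625 = -20 - 625 = -645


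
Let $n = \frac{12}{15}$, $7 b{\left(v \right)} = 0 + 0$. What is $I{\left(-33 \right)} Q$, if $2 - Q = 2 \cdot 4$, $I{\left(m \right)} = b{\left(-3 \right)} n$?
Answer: $0$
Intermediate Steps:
$b{\left(v \right)} = 0$ ($b{\left(v \right)} = \frac{0 + 0}{7} = \frac{1}{7} \cdot 0 = 0$)
$n = \frac{4}{5}$ ($n = 12 \cdot \frac{1}{15} = \frac{4}{5} \approx 0.8$)
$I{\left(m \right)} = 0$ ($I{\left(m \right)} = 0 \cdot \frac{4}{5} = 0$)
$Q = -6$ ($Q = 2 - 2 \cdot 4 = 2 - 8 = -6$)
$I{\left(-33 \right)} Q = 0 \left(-6\right) = 0$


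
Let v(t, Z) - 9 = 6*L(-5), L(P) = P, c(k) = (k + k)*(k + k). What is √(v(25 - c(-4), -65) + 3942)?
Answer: √3921 ≈ 62.618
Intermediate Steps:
c(k) = 4*k² (c(k) = (2*k)*(2*k) = 4*k²)
v(t, Z) = -21 (v(t, Z) = 9 + 6*(-5) = 9 - 30 = -21)
√(v(25 - c(-4), -65) + 3942) = √(-21 + 3942) = √3921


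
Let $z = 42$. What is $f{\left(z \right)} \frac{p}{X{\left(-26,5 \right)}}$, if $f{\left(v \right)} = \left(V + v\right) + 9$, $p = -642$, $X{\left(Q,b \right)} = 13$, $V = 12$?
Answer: $- \frac{40446}{13} \approx -3111.2$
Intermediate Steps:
$f{\left(v \right)} = 21 + v$ ($f{\left(v \right)} = \left(12 + v\right) + 9 = 21 + v$)
$f{\left(z \right)} \frac{p}{X{\left(-26,5 \right)}} = \left(21 + 42\right) \left(- \frac{642}{13}\right) = 63 \left(\left(-642\right) \frac{1}{13}\right) = 63 \left(- \frac{642}{13}\right) = - \frac{40446}{13}$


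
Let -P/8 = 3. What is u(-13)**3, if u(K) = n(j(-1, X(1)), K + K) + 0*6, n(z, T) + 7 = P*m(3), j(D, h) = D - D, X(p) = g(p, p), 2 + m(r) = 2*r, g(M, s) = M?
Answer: -1092727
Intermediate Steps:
P = -24 (P = -8*3 = -24)
m(r) = -2 + 2*r
X(p) = p
j(D, h) = 0
n(z, T) = -103 (n(z, T) = -7 - 24*(-2 + 2*3) = -7 - 24*(-2 + 6) = -7 - 24*4 = -7 - 96 = -103)
u(K) = -103 (u(K) = -103 + 0*6 = -103 + 0 = -103)
u(-13)**3 = (-103)**3 = -1092727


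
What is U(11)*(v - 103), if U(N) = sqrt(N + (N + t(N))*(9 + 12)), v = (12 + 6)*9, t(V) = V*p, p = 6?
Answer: 118*sqrt(407) ≈ 2380.6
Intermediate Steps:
t(V) = 6*V (t(V) = V*6 = 6*V)
v = 162 (v = 18*9 = 162)
U(N) = 2*sqrt(37)*sqrt(N) (U(N) = sqrt(N + (N + 6*N)*(9 + 12)) = sqrt(N + (7*N)*21) = sqrt(N + 147*N) = sqrt(148*N) = 2*sqrt(37)*sqrt(N))
U(11)*(v - 103) = (2*sqrt(37)*sqrt(11))*(162 - 103) = (2*sqrt(407))*59 = 118*sqrt(407)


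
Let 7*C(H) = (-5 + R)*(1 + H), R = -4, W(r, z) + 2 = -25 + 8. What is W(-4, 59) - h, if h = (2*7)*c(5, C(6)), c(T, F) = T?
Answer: -89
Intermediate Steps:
W(r, z) = -19 (W(r, z) = -2 + (-25 + 8) = -2 - 17 = -19)
C(H) = -9/7 - 9*H/7 (C(H) = ((-5 - 4)*(1 + H))/7 = (-9*(1 + H))/7 = (-9 - 9*H)/7 = -9/7 - 9*H/7)
h = 70 (h = (2*7)*5 = 14*5 = 70)
W(-4, 59) - h = -19 - 1*70 = -19 - 70 = -89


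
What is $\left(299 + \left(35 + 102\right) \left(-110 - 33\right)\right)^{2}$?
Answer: $372181264$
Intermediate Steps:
$\left(299 + \left(35 + 102\right) \left(-110 - 33\right)\right)^{2} = \left(299 + 137 \left(-143\right)\right)^{2} = \left(299 - 19591\right)^{2} = \left(-19292\right)^{2} = 372181264$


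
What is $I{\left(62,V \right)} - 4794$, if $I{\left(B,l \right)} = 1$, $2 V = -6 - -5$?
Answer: $-4793$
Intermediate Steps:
$V = - \frac{1}{2}$ ($V = \frac{-6 - -5}{2} = \frac{-6 + 5}{2} = \frac{1}{2} \left(-1\right) = - \frac{1}{2} \approx -0.5$)
$I{\left(62,V \right)} - 4794 = 1 - 4794 = -4793$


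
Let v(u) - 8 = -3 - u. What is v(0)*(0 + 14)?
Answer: 70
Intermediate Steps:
v(u) = 5 - u (v(u) = 8 + (-3 - u) = 5 - u)
v(0)*(0 + 14) = (5 - 1*0)*(0 + 14) = (5 + 0)*14 = 5*14 = 70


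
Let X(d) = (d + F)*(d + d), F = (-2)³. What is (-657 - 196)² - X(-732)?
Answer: -355751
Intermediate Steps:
F = -8
X(d) = 2*d*(-8 + d) (X(d) = (d - 8)*(d + d) = (-8 + d)*(2*d) = 2*d*(-8 + d))
(-657 - 196)² - X(-732) = (-657 - 196)² - 2*(-732)*(-8 - 732) = (-853)² - 2*(-732)*(-740) = 727609 - 1*1083360 = 727609 - 1083360 = -355751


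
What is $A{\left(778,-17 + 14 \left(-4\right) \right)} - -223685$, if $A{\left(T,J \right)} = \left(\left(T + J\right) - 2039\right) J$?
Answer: $321067$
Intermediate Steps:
$A{\left(T,J \right)} = J \left(-2039 + J + T\right)$ ($A{\left(T,J \right)} = \left(\left(J + T\right) - 2039\right) J = \left(-2039 + J + T\right) J = J \left(-2039 + J + T\right)$)
$A{\left(778,-17 + 14 \left(-4\right) \right)} - -223685 = \left(-17 + 14 \left(-4\right)\right) \left(-2039 + \left(-17 + 14 \left(-4\right)\right) + 778\right) - -223685 = \left(-17 - 56\right) \left(-2039 - 73 + 778\right) + 223685 = - 73 \left(-2039 - 73 + 778\right) + 223685 = \left(-73\right) \left(-1334\right) + 223685 = 97382 + 223685 = 321067$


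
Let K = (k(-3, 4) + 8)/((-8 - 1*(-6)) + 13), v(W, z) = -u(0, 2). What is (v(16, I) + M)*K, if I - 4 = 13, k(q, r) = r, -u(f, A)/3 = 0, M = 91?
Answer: 1092/11 ≈ 99.273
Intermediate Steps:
u(f, A) = 0 (u(f, A) = -3*0 = 0)
I = 17 (I = 4 + 13 = 17)
v(W, z) = 0 (v(W, z) = -1*0 = 0)
K = 12/11 (K = (4 + 8)/((-8 - 1*(-6)) + 13) = 12/((-8 + 6) + 13) = 12/(-2 + 13) = 12/11 ≈ 1.0909)
(v(16, I) + M)*K = (0 + 91)*(12/11) = 91*(12/11) = 1092/11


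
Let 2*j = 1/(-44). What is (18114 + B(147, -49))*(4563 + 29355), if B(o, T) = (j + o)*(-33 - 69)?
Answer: 2328996429/22 ≈ 1.0586e+8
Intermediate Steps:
j = -1/88 (j = (1/2)/(-44) = (1/2)*(-1/44) = -1/88 ≈ -0.011364)
B(o, T) = 51/44 - 102*o (B(o, T) = (-1/88 + o)*(-33 - 69) = (-1/88 + o)*(-102) = 51/44 - 102*o)
(18114 + B(147, -49))*(4563 + 29355) = (18114 + (51/44 - 102*147))*(4563 + 29355) = (18114 + (51/44 - 14994))*33918 = (18114 - 659685/44)*33918 = (137331/44)*33918 = 2328996429/22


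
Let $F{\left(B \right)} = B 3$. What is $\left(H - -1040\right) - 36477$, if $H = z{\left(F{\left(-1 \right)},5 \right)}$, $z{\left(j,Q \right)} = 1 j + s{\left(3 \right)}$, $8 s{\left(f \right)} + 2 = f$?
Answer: $- \frac{283519}{8} \approx -35440.0$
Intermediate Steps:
$F{\left(B \right)} = 3 B$
$s{\left(f \right)} = - \frac{1}{4} + \frac{f}{8}$
$z{\left(j,Q \right)} = \frac{1}{8} + j$ ($z{\left(j,Q \right)} = 1 j + \left(- \frac{1}{4} + \frac{1}{8} \cdot 3\right) = j + \left(- \frac{1}{4} + \frac{3}{8}\right) = j + \frac{1}{8} = \frac{1}{8} + j$)
$H = - \frac{23}{8}$ ($H = \frac{1}{8} + 3 \left(-1\right) = \frac{1}{8} - 3 = - \frac{23}{8} \approx -2.875$)
$\left(H - -1040\right) - 36477 = \left(- \frac{23}{8} - -1040\right) - 36477 = \left(- \frac{23}{8} + 1040\right) - 36477 = \frac{8297}{8} - 36477 = - \frac{283519}{8}$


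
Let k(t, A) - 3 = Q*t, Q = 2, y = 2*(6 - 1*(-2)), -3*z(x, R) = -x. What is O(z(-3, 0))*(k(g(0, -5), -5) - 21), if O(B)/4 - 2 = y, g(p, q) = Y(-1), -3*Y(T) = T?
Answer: -1248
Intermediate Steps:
Y(T) = -T/3
z(x, R) = x/3 (z(x, R) = -(-1)*x/3 = x/3)
g(p, q) = ⅓ (g(p, q) = -⅓*(-1) = ⅓)
y = 16 (y = 2*(6 + 2) = 2*8 = 16)
O(B) = 72 (O(B) = 8 + 4*16 = 8 + 64 = 72)
k(t, A) = 3 + 2*t
O(z(-3, 0))*(k(g(0, -5), -5) - 21) = 72*((3 + 2*(⅓)) - 21) = 72*((3 + ⅔) - 21) = 72*(11/3 - 21) = 72*(-52/3) = -1248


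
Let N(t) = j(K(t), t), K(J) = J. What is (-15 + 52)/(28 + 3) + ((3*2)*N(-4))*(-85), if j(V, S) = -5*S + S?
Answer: -252923/31 ≈ -8158.8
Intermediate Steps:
j(V, S) = -4*S
N(t) = -4*t
(-15 + 52)/(28 + 3) + ((3*2)*N(-4))*(-85) = (-15 + 52)/(28 + 3) + ((3*2)*(-4*(-4)))*(-85) = 37/31 + (6*16)*(-85) = 37*(1/31) + 96*(-85) = 37/31 - 8160 = -252923/31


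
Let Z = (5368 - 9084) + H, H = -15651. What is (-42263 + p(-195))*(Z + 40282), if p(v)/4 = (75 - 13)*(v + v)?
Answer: -2906829445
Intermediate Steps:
p(v) = 496*v (p(v) = 4*((75 - 13)*(v + v)) = 4*(62*(2*v)) = 4*(124*v) = 496*v)
Z = -19367 (Z = (5368 - 9084) - 15651 = -3716 - 15651 = -19367)
(-42263 + p(-195))*(Z + 40282) = (-42263 + 496*(-195))*(-19367 + 40282) = (-42263 - 96720)*20915 = -138983*20915 = -2906829445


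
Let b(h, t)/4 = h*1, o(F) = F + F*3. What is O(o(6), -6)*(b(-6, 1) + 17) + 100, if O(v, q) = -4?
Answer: 128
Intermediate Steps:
o(F) = 4*F (o(F) = F + 3*F = 4*F)
b(h, t) = 4*h (b(h, t) = 4*(h*1) = 4*h)
O(o(6), -6)*(b(-6, 1) + 17) + 100 = -4*(4*(-6) + 17) + 100 = -4*(-24 + 17) + 100 = -4*(-7) + 100 = 28 + 100 = 128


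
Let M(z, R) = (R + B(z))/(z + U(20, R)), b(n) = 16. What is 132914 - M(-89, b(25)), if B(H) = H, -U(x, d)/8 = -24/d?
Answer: 10234305/77 ≈ 1.3291e+5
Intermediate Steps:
U(x, d) = 192/d (U(x, d) = -(-192)/d = 192/d)
M(z, R) = (R + z)/(z + 192/R)
132914 - M(-89, b(25)) = 132914 - 16*(16 - 89)/(192 + 16*(-89)) = 132914 - 16*(-73)/(192 - 1424) = 132914 - 16*(-73)/(-1232) = 132914 - 16*(-1)*(-73)/1232 = 132914 - 1*73/77 = 132914 - 73/77 = 10234305/77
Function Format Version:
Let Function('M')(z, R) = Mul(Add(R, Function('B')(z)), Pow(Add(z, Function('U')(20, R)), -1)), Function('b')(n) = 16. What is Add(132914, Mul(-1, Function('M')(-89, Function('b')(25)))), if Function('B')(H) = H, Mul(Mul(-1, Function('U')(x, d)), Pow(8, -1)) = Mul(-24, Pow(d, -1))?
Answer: Rational(10234305, 77) ≈ 1.3291e+5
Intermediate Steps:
Function('U')(x, d) = Mul(192, Pow(d, -1)) (Function('U')(x, d) = Mul(-8, Mul(-24, Pow(d, -1))) = Mul(192, Pow(d, -1)))
Function('M')(z, R) = Mul(Pow(Add(z, Mul(192, Pow(R, -1))), -1), Add(R, z)) (Function('M')(z, R) = Mul(Add(R, z), Pow(Add(z, Mul(192, Pow(R, -1))), -1)) = Mul(Pow(Add(z, Mul(192, Pow(R, -1))), -1), Add(R, z)))
Add(132914, Mul(-1, Function('M')(-89, Function('b')(25)))) = Add(132914, Mul(-1, Mul(16, Pow(Add(192, Mul(16, -89)), -1), Add(16, -89)))) = Add(132914, Mul(-1, Mul(16, Pow(Add(192, -1424), -1), -73))) = Add(132914, Mul(-1, Mul(16, Pow(-1232, -1), -73))) = Add(132914, Mul(-1, Mul(16, Rational(-1, 1232), -73))) = Add(132914, Mul(-1, Rational(73, 77))) = Add(132914, Rational(-73, 77)) = Rational(10234305, 77)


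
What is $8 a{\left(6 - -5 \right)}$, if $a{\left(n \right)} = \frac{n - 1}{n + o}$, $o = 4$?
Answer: $\frac{16}{3} \approx 5.3333$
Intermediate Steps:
$a{\left(n \right)} = \frac{-1 + n}{4 + n}$ ($a{\left(n \right)} = \frac{n - 1}{n + 4} = \frac{-1 + n}{4 + n}$)
$8 a{\left(6 - -5 \right)} = 8 \frac{-1 + \left(6 - -5\right)}{4 + \left(6 - -5\right)} = 8 \frac{-1 + \left(6 + 5\right)}{4 + \left(6 + 5\right)} = 8 \frac{-1 + 11}{4 + 11} = 8 \cdot \frac{1}{15} \cdot 10 = 8 \cdot \frac{2}{3} = \frac{16}{3}$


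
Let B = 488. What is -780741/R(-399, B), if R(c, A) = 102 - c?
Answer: -260247/167 ≈ -1558.4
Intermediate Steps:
-780741/R(-399, B) = -780741/(102 - 1*(-399)) = -780741/(102 + 399) = -780741/501 = -780741*1/501 = -260247/167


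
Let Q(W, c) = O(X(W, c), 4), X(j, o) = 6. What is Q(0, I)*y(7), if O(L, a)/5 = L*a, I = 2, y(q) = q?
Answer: 840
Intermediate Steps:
O(L, a) = 5*L*a (O(L, a) = 5*(L*a) = 5*L*a)
Q(W, c) = 120 (Q(W, c) = 5*6*4 = 120)
Q(0, I)*y(7) = 120*7 = 840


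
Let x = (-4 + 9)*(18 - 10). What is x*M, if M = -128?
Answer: -5120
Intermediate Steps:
x = 40 (x = 5*8 = 40)
x*M = 40*(-128) = -5120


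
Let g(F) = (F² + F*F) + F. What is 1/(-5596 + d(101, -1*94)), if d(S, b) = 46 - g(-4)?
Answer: -1/5578 ≈ -0.00017928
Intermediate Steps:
g(F) = F + 2*F² (g(F) = (F² + F²) + F = 2*F² + F = F + 2*F²)
d(S, b) = 18 (d(S, b) = 46 - (-4)*(1 + 2*(-4)) = 46 - (-4)*(1 - 8) = 46 - (-4)*(-7) = 46 - 1*28 = 46 - 28 = 18)
1/(-5596 + d(101, -1*94)) = 1/(-5596 + 18) = 1/(-5578) = -1/5578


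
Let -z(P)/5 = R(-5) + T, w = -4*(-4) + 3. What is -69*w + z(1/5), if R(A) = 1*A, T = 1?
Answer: -1291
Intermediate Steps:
w = 19 (w = 16 + 3 = 19)
R(A) = A
z(P) = 20 (z(P) = -5*(-5 + 1) = -5*(-4) = 20)
-69*w + z(1/5) = -69*19 + 20 = -1311 + 20 = -1291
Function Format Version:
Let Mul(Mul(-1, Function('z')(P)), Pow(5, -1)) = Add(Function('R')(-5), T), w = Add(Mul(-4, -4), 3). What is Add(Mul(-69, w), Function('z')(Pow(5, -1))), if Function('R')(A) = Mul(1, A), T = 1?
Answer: -1291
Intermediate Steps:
w = 19 (w = Add(16, 3) = 19)
Function('R')(A) = A
Function('z')(P) = 20 (Function('z')(P) = Mul(-5, Add(-5, 1)) = Mul(-5, -4) = 20)
Add(Mul(-69, w), Function('z')(Pow(5, -1))) = Add(Mul(-69, 19), 20) = Add(-1311, 20) = -1291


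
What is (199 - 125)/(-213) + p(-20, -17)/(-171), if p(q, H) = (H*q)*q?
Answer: 478582/12141 ≈ 39.419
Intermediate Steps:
p(q, H) = H*q²
(199 - 125)/(-213) + p(-20, -17)/(-171) = (199 - 125)/(-213) - 17*(-20)²/(-171) = 74*(-1/213) - 17*400*(-1/171) = -74/213 - 6800*(-1/171) = -74/213 + 6800/171 = 478582/12141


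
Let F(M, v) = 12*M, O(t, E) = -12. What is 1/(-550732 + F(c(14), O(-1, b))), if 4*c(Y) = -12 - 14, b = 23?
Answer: -1/550810 ≈ -1.8155e-6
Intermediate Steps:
c(Y) = -13/2 (c(Y) = (-12 - 14)/4 = (¼)*(-26) = -13/2)
1/(-550732 + F(c(14), O(-1, b))) = 1/(-550732 + 12*(-13/2)) = 1/(-550732 - 78) = 1/(-550810) = -1/550810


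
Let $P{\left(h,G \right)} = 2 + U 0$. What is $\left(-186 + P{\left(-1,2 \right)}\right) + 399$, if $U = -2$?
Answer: $215$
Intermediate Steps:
$P{\left(h,G \right)} = 2$ ($P{\left(h,G \right)} = 2 - 0 = 2 + 0 = 2$)
$\left(-186 + P{\left(-1,2 \right)}\right) + 399 = \left(-186 + 2\right) + 399 = -184 + 399 = 215$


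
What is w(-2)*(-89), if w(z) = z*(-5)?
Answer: -890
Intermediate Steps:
w(z) = -5*z
w(-2)*(-89) = -5*(-2)*(-89) = 10*(-89) = -890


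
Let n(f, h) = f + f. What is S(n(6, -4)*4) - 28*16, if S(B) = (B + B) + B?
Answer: -304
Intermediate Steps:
n(f, h) = 2*f
S(B) = 3*B (S(B) = 2*B + B = 3*B)
S(n(6, -4)*4) - 28*16 = 3*((2*6)*4) - 28*16 = 3*(12*4) - 448 = 3*48 - 448 = 144 - 448 = -304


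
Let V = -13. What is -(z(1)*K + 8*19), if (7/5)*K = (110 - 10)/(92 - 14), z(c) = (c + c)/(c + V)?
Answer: -124363/819 ≈ -151.85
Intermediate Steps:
z(c) = 2*c/(-13 + c) (z(c) = (c + c)/(c - 13) = (2*c)/(-13 + c) = 2*c/(-13 + c))
K = 250/273 (K = 5*((110 - 10)/(92 - 14))/7 = 5*(100/78)/7 = 5*(100*(1/78))/7 = (5/7)*(50/39) = 250/273 ≈ 0.91575)
-(z(1)*K + 8*19) = -((2*1/(-13 + 1))*(250/273) + 8*19) = -((2*1/(-12))*(250/273) + 152) = -((2*1*(-1/12))*(250/273) + 152) = -(-1/6*250/273 + 152) = -(-125/819 + 152) = -1*124363/819 = -124363/819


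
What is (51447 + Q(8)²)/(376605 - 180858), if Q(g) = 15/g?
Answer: 1097611/4175936 ≈ 0.26284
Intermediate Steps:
(51447 + Q(8)²)/(376605 - 180858) = (51447 + (15/8)²)/(376605 - 180858) = (51447 + (15*(⅛))²)/195747 = (51447 + (15/8)²)*(1/195747) = (51447 + 225/64)*(1/195747) = (3292833/64)*(1/195747) = 1097611/4175936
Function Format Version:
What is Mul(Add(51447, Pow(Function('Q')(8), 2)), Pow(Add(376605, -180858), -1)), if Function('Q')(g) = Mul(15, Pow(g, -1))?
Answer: Rational(1097611, 4175936) ≈ 0.26284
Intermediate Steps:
Mul(Add(51447, Pow(Function('Q')(8), 2)), Pow(Add(376605, -180858), -1)) = Mul(Add(51447, Pow(Mul(15, Pow(8, -1)), 2)), Pow(Add(376605, -180858), -1)) = Mul(Add(51447, Pow(Mul(15, Rational(1, 8)), 2)), Pow(195747, -1)) = Mul(Add(51447, Pow(Rational(15, 8), 2)), Rational(1, 195747)) = Mul(Add(51447, Rational(225, 64)), Rational(1, 195747)) = Mul(Rational(3292833, 64), Rational(1, 195747)) = Rational(1097611, 4175936)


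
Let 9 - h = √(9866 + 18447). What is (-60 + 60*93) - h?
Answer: 5511 + √28313 ≈ 5679.3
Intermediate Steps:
h = 9 - √28313 (h = 9 - √(9866 + 18447) = 9 - √28313 ≈ -159.26)
(-60 + 60*93) - h = (-60 + 60*93) - (9 - √28313) = (-60 + 5580) + (-9 + √28313) = 5520 + (-9 + √28313) = 5511 + √28313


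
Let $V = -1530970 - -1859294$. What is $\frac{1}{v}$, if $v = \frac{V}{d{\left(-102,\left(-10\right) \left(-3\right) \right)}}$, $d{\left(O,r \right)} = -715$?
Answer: $- \frac{715}{328324} \approx -0.0021777$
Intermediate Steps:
$V = 328324$ ($V = -1530970 + 1859294 = 328324$)
$v = - \frac{328324}{715}$ ($v = \frac{328324}{-715} = 328324 \left(- \frac{1}{715}\right) = - \frac{328324}{715} \approx -459.19$)
$\frac{1}{v} = \frac{1}{- \frac{328324}{715}} = - \frac{715}{328324}$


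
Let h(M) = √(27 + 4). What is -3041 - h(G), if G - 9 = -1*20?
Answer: -3041 - √31 ≈ -3046.6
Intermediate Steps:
G = -11 (G = 9 - 1*20 = 9 - 20 = -11)
h(M) = √31
-3041 - h(G) = -3041 - √31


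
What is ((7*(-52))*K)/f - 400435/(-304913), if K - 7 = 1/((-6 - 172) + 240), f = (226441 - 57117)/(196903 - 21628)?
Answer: -302073569673115/114321553798 ≈ -2642.3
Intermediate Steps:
f = 169324/175275 ≈ 0.96605
K = 435/62 (K = 7 + 1/((-6 - 172) + 240) = 7 + 1/(-178 + 240) = 7 + 1/62 = 435/62 ≈ 7.0161)
((7*(-52))*K)/f - 400435/(-304913) = ((7*(-52))*(435/62))/(169324/175275) - 400435/(-304913) = -364*435/62*(175275/169324) - 400435*(-1/304913) = -79170/31*175275/169324 + 57205/43559 = -6938260875/2624522 + 57205/43559 = -302073569673115/114321553798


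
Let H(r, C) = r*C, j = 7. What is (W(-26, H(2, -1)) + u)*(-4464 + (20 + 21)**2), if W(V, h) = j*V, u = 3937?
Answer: -10450165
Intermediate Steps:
H(r, C) = C*r
W(V, h) = 7*V
(W(-26, H(2, -1)) + u)*(-4464 + (20 + 21)**2) = (7*(-26) + 3937)*(-4464 + (20 + 21)**2) = (-182 + 3937)*(-4464 + 41**2) = 3755*(-4464 + 1681) = 3755*(-2783) = -10450165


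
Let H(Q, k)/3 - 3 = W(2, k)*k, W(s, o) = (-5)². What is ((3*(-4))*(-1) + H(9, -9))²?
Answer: 427716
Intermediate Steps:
W(s, o) = 25
H(Q, k) = 9 + 75*k (H(Q, k) = 9 + 3*(25*k) = 9 + 75*k)
((3*(-4))*(-1) + H(9, -9))² = ((3*(-4))*(-1) + (9 + 75*(-9)))² = (-12*(-1) + (9 - 675))² = (12 - 666)² = (-654)² = 427716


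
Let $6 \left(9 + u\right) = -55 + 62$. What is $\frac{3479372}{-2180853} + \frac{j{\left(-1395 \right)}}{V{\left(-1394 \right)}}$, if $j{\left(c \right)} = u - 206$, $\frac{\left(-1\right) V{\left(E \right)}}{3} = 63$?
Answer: $- \frac{127508161}{274787478} \approx -0.46402$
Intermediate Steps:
$V{\left(E \right)} = -189$ ($V{\left(E \right)} = \left(-3\right) 63 = -189$)
$u = - \frac{47}{6}$ ($u = -9 + \frac{-55 + 62}{6} = -9 + \frac{1}{6} \cdot 7 = -9 + \frac{7}{6} = - \frac{47}{6} \approx -7.8333$)
$j{\left(c \right)} = - \frac{1283}{6}$ ($j{\left(c \right)} = - \frac{47}{6} - 206 = - \frac{1283}{6}$)
$\frac{3479372}{-2180853} + \frac{j{\left(-1395 \right)}}{V{\left(-1394 \right)}} = \frac{3479372}{-2180853} - \frac{1283}{6 \left(-189\right)} = 3479372 \left(- \frac{1}{2180853}\right) - - \frac{1283}{1134} = - \frac{3479372}{2180853} + \frac{1283}{1134} = - \frac{127508161}{274787478}$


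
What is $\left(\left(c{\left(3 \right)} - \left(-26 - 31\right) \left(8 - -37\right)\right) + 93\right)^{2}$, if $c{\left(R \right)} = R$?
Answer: $7080921$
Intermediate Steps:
$\left(\left(c{\left(3 \right)} - \left(-26 - 31\right) \left(8 - -37\right)\right) + 93\right)^{2} = \left(\left(3 - \left(-26 - 31\right) \left(8 - -37\right)\right) + 93\right)^{2} = \left(\left(3 - - 57 \left(8 + 37\right)\right) + 93\right)^{2} = \left(\left(3 - \left(-57\right) 45\right) + 93\right)^{2} = \left(\left(3 - -2565\right) + 93\right)^{2} = \left(\left(3 + 2565\right) + 93\right)^{2} = \left(2568 + 93\right)^{2} = 2661^{2} = 7080921$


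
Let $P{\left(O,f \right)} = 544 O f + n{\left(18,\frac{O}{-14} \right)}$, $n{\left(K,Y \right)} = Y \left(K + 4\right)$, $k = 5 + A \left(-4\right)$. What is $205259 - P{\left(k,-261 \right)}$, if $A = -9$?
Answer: $\frac{42186672}{7} \approx 6.0267 \cdot 10^{6}$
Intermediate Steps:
$k = 41$ ($k = 5 - -36 = 5 + 36 = 41$)
$n{\left(K,Y \right)} = Y \left(4 + K\right)$
$P{\left(O,f \right)} = - \frac{11 O}{7} + 544 O f$ ($P{\left(O,f \right)} = 544 O f + \frac{O}{-14} \left(4 + 18\right) = 544 O f + O \left(- \frac{1}{14}\right) 22 = 544 O f + - \frac{O}{14} \cdot 22 = 544 O f - \frac{11 O}{7} = - \frac{11 O}{7} + 544 O f$)
$205259 - P{\left(k,-261 \right)} = 205259 - \frac{1}{7} \cdot 41 \left(-11 + 3808 \left(-261\right)\right) = 205259 - \frac{1}{7} \cdot 41 \left(-11 - 993888\right) = 205259 - \frac{1}{7} \cdot 41 \left(-993899\right) = 205259 - - \frac{40749859}{7} = 205259 + \frac{40749859}{7} = \frac{42186672}{7}$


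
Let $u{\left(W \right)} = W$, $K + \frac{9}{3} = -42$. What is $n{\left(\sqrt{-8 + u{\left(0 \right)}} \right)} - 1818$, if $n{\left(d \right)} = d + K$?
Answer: $-1863 + 2 i \sqrt{2} \approx -1863.0 + 2.8284 i$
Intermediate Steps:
$K = -45$ ($K = -3 - 42 = -45$)
$n{\left(d \right)} = -45 + d$ ($n{\left(d \right)} = d - 45 = -45 + d$)
$n{\left(\sqrt{-8 + u{\left(0 \right)}} \right)} - 1818 = \left(-45 + \sqrt{-8 + 0}\right) - 1818 = \left(-45 + \sqrt{-8}\right) - 1818 = \left(-45 + 2 i \sqrt{2}\right) - 1818 = -1863 + 2 i \sqrt{2}$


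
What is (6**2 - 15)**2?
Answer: 441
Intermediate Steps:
(6**2 - 15)**2 = (36 - 15)**2 = 21**2 = 441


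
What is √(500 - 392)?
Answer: 6*√3 ≈ 10.392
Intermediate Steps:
√(500 - 392) = √108 = 6*√3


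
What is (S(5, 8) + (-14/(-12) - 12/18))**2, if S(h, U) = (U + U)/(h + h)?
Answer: 441/100 ≈ 4.4100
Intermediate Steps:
S(h, U) = U/h (S(h, U) = (2*U)/((2*h)) = (2*U)*(1/(2*h)) = U/h)
(S(5, 8) + (-14/(-12) - 12/18))**2 = (8/5 + (-14/(-12) - 12/18))**2 = (8*(1/5) + (-14*(-1/12) - 12*1/18))**2 = (8/5 + (7/6 - 2/3))**2 = (8/5 + 1/2)**2 = (21/10)**2 = 441/100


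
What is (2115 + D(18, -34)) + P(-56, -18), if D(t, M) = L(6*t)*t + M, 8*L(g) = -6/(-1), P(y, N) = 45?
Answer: 4279/2 ≈ 2139.5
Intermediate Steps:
L(g) = 3/4 (L(g) = (-6/(-1))/8 = (-6*(-1))/8 = (1/8)*6 = 3/4)
D(t, M) = M + 3*t/4 (D(t, M) = 3*t/4 + M = M + 3*t/4)
(2115 + D(18, -34)) + P(-56, -18) = (2115 + (-34 + (3/4)*18)) + 45 = (2115 + (-34 + 27/2)) + 45 = (2115 - 41/2) + 45 = 4189/2 + 45 = 4279/2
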